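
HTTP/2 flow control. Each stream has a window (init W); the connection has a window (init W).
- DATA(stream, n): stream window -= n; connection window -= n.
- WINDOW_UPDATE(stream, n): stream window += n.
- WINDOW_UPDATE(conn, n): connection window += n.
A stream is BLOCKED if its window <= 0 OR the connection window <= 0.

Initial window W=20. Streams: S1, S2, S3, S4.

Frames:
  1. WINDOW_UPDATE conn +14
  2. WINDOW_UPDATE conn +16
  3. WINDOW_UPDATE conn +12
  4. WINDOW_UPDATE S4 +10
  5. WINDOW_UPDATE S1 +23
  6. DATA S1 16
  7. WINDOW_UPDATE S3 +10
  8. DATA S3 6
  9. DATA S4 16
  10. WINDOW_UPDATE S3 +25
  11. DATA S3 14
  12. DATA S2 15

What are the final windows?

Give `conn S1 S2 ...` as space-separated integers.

Op 1: conn=34 S1=20 S2=20 S3=20 S4=20 blocked=[]
Op 2: conn=50 S1=20 S2=20 S3=20 S4=20 blocked=[]
Op 3: conn=62 S1=20 S2=20 S3=20 S4=20 blocked=[]
Op 4: conn=62 S1=20 S2=20 S3=20 S4=30 blocked=[]
Op 5: conn=62 S1=43 S2=20 S3=20 S4=30 blocked=[]
Op 6: conn=46 S1=27 S2=20 S3=20 S4=30 blocked=[]
Op 7: conn=46 S1=27 S2=20 S3=30 S4=30 blocked=[]
Op 8: conn=40 S1=27 S2=20 S3=24 S4=30 blocked=[]
Op 9: conn=24 S1=27 S2=20 S3=24 S4=14 blocked=[]
Op 10: conn=24 S1=27 S2=20 S3=49 S4=14 blocked=[]
Op 11: conn=10 S1=27 S2=20 S3=35 S4=14 blocked=[]
Op 12: conn=-5 S1=27 S2=5 S3=35 S4=14 blocked=[1, 2, 3, 4]

Answer: -5 27 5 35 14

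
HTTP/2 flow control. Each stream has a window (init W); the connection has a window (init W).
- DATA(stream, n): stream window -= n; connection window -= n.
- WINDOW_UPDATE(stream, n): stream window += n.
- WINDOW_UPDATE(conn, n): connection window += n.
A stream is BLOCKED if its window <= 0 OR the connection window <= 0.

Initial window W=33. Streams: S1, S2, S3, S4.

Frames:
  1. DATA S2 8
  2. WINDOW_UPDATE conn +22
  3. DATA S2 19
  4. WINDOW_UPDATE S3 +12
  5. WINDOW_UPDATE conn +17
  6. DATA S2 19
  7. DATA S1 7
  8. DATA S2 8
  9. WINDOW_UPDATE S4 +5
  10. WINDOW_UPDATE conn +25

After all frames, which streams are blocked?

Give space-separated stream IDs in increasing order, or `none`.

Op 1: conn=25 S1=33 S2=25 S3=33 S4=33 blocked=[]
Op 2: conn=47 S1=33 S2=25 S3=33 S4=33 blocked=[]
Op 3: conn=28 S1=33 S2=6 S3=33 S4=33 blocked=[]
Op 4: conn=28 S1=33 S2=6 S3=45 S4=33 blocked=[]
Op 5: conn=45 S1=33 S2=6 S3=45 S4=33 blocked=[]
Op 6: conn=26 S1=33 S2=-13 S3=45 S4=33 blocked=[2]
Op 7: conn=19 S1=26 S2=-13 S3=45 S4=33 blocked=[2]
Op 8: conn=11 S1=26 S2=-21 S3=45 S4=33 blocked=[2]
Op 9: conn=11 S1=26 S2=-21 S3=45 S4=38 blocked=[2]
Op 10: conn=36 S1=26 S2=-21 S3=45 S4=38 blocked=[2]

Answer: S2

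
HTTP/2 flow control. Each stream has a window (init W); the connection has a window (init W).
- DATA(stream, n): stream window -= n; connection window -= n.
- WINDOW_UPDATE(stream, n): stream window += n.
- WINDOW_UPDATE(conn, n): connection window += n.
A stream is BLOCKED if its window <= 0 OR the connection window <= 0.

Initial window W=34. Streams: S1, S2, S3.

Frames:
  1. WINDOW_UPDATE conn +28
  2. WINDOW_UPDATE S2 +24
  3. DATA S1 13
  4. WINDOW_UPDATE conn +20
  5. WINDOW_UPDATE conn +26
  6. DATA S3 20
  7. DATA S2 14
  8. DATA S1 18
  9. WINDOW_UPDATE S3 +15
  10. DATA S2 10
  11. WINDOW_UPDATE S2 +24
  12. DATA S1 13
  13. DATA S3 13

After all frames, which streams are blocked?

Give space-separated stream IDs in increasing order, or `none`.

Answer: S1

Derivation:
Op 1: conn=62 S1=34 S2=34 S3=34 blocked=[]
Op 2: conn=62 S1=34 S2=58 S3=34 blocked=[]
Op 3: conn=49 S1=21 S2=58 S3=34 blocked=[]
Op 4: conn=69 S1=21 S2=58 S3=34 blocked=[]
Op 5: conn=95 S1=21 S2=58 S3=34 blocked=[]
Op 6: conn=75 S1=21 S2=58 S3=14 blocked=[]
Op 7: conn=61 S1=21 S2=44 S3=14 blocked=[]
Op 8: conn=43 S1=3 S2=44 S3=14 blocked=[]
Op 9: conn=43 S1=3 S2=44 S3=29 blocked=[]
Op 10: conn=33 S1=3 S2=34 S3=29 blocked=[]
Op 11: conn=33 S1=3 S2=58 S3=29 blocked=[]
Op 12: conn=20 S1=-10 S2=58 S3=29 blocked=[1]
Op 13: conn=7 S1=-10 S2=58 S3=16 blocked=[1]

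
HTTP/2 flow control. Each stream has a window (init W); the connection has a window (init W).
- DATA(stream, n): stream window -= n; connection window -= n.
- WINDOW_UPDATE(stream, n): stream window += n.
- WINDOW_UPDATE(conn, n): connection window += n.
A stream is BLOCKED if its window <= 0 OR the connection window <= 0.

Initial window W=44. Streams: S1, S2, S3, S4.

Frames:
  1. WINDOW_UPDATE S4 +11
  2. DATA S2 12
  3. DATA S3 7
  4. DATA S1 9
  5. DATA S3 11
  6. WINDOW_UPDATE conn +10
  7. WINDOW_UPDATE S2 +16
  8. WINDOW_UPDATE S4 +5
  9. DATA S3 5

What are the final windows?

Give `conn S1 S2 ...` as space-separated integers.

Answer: 10 35 48 21 60

Derivation:
Op 1: conn=44 S1=44 S2=44 S3=44 S4=55 blocked=[]
Op 2: conn=32 S1=44 S2=32 S3=44 S4=55 blocked=[]
Op 3: conn=25 S1=44 S2=32 S3=37 S4=55 blocked=[]
Op 4: conn=16 S1=35 S2=32 S3=37 S4=55 blocked=[]
Op 5: conn=5 S1=35 S2=32 S3=26 S4=55 blocked=[]
Op 6: conn=15 S1=35 S2=32 S3=26 S4=55 blocked=[]
Op 7: conn=15 S1=35 S2=48 S3=26 S4=55 blocked=[]
Op 8: conn=15 S1=35 S2=48 S3=26 S4=60 blocked=[]
Op 9: conn=10 S1=35 S2=48 S3=21 S4=60 blocked=[]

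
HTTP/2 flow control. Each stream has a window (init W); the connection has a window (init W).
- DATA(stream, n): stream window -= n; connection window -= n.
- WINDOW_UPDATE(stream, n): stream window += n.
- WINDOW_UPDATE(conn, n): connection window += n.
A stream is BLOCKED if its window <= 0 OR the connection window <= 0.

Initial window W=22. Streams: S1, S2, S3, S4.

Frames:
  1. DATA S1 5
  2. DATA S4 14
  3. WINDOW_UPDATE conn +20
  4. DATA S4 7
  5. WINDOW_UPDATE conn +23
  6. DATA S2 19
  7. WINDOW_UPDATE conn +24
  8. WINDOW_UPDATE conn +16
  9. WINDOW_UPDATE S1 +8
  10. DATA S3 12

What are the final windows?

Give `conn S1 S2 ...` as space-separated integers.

Op 1: conn=17 S1=17 S2=22 S3=22 S4=22 blocked=[]
Op 2: conn=3 S1=17 S2=22 S3=22 S4=8 blocked=[]
Op 3: conn=23 S1=17 S2=22 S3=22 S4=8 blocked=[]
Op 4: conn=16 S1=17 S2=22 S3=22 S4=1 blocked=[]
Op 5: conn=39 S1=17 S2=22 S3=22 S4=1 blocked=[]
Op 6: conn=20 S1=17 S2=3 S3=22 S4=1 blocked=[]
Op 7: conn=44 S1=17 S2=3 S3=22 S4=1 blocked=[]
Op 8: conn=60 S1=17 S2=3 S3=22 S4=1 blocked=[]
Op 9: conn=60 S1=25 S2=3 S3=22 S4=1 blocked=[]
Op 10: conn=48 S1=25 S2=3 S3=10 S4=1 blocked=[]

Answer: 48 25 3 10 1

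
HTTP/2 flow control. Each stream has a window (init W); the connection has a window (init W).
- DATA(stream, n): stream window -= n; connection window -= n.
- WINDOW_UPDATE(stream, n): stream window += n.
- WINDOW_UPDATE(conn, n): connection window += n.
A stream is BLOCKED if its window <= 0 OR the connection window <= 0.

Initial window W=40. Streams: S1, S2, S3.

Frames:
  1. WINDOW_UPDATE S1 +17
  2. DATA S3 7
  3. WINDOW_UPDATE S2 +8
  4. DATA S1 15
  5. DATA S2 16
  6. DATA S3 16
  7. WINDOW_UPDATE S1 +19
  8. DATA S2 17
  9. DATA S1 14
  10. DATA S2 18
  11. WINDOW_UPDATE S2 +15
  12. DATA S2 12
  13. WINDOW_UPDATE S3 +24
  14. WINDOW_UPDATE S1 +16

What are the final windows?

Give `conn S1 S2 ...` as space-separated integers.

Op 1: conn=40 S1=57 S2=40 S3=40 blocked=[]
Op 2: conn=33 S1=57 S2=40 S3=33 blocked=[]
Op 3: conn=33 S1=57 S2=48 S3=33 blocked=[]
Op 4: conn=18 S1=42 S2=48 S3=33 blocked=[]
Op 5: conn=2 S1=42 S2=32 S3=33 blocked=[]
Op 6: conn=-14 S1=42 S2=32 S3=17 blocked=[1, 2, 3]
Op 7: conn=-14 S1=61 S2=32 S3=17 blocked=[1, 2, 3]
Op 8: conn=-31 S1=61 S2=15 S3=17 blocked=[1, 2, 3]
Op 9: conn=-45 S1=47 S2=15 S3=17 blocked=[1, 2, 3]
Op 10: conn=-63 S1=47 S2=-3 S3=17 blocked=[1, 2, 3]
Op 11: conn=-63 S1=47 S2=12 S3=17 blocked=[1, 2, 3]
Op 12: conn=-75 S1=47 S2=0 S3=17 blocked=[1, 2, 3]
Op 13: conn=-75 S1=47 S2=0 S3=41 blocked=[1, 2, 3]
Op 14: conn=-75 S1=63 S2=0 S3=41 blocked=[1, 2, 3]

Answer: -75 63 0 41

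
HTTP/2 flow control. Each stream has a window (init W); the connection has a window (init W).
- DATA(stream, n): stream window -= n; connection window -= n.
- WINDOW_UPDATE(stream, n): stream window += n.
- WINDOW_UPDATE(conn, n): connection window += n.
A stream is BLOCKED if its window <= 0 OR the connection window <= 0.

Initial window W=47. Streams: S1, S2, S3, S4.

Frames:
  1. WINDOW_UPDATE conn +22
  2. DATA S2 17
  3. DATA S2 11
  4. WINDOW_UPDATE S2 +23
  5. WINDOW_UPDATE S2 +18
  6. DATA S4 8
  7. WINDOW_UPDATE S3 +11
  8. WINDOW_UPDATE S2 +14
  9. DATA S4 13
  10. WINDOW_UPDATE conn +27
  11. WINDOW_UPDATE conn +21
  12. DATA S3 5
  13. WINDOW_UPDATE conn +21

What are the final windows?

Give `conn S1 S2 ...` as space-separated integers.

Answer: 84 47 74 53 26

Derivation:
Op 1: conn=69 S1=47 S2=47 S3=47 S4=47 blocked=[]
Op 2: conn=52 S1=47 S2=30 S3=47 S4=47 blocked=[]
Op 3: conn=41 S1=47 S2=19 S3=47 S4=47 blocked=[]
Op 4: conn=41 S1=47 S2=42 S3=47 S4=47 blocked=[]
Op 5: conn=41 S1=47 S2=60 S3=47 S4=47 blocked=[]
Op 6: conn=33 S1=47 S2=60 S3=47 S4=39 blocked=[]
Op 7: conn=33 S1=47 S2=60 S3=58 S4=39 blocked=[]
Op 8: conn=33 S1=47 S2=74 S3=58 S4=39 blocked=[]
Op 9: conn=20 S1=47 S2=74 S3=58 S4=26 blocked=[]
Op 10: conn=47 S1=47 S2=74 S3=58 S4=26 blocked=[]
Op 11: conn=68 S1=47 S2=74 S3=58 S4=26 blocked=[]
Op 12: conn=63 S1=47 S2=74 S3=53 S4=26 blocked=[]
Op 13: conn=84 S1=47 S2=74 S3=53 S4=26 blocked=[]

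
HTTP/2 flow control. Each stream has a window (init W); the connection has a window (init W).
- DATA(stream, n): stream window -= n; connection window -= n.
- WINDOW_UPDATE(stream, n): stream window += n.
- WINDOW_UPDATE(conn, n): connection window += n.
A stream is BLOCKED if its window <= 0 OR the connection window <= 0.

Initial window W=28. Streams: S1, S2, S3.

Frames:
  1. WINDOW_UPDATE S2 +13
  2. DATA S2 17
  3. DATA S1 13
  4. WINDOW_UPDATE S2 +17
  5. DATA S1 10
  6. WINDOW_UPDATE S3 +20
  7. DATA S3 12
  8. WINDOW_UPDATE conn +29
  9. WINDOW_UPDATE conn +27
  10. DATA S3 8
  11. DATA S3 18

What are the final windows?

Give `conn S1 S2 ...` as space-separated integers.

Op 1: conn=28 S1=28 S2=41 S3=28 blocked=[]
Op 2: conn=11 S1=28 S2=24 S3=28 blocked=[]
Op 3: conn=-2 S1=15 S2=24 S3=28 blocked=[1, 2, 3]
Op 4: conn=-2 S1=15 S2=41 S3=28 blocked=[1, 2, 3]
Op 5: conn=-12 S1=5 S2=41 S3=28 blocked=[1, 2, 3]
Op 6: conn=-12 S1=5 S2=41 S3=48 blocked=[1, 2, 3]
Op 7: conn=-24 S1=5 S2=41 S3=36 blocked=[1, 2, 3]
Op 8: conn=5 S1=5 S2=41 S3=36 blocked=[]
Op 9: conn=32 S1=5 S2=41 S3=36 blocked=[]
Op 10: conn=24 S1=5 S2=41 S3=28 blocked=[]
Op 11: conn=6 S1=5 S2=41 S3=10 blocked=[]

Answer: 6 5 41 10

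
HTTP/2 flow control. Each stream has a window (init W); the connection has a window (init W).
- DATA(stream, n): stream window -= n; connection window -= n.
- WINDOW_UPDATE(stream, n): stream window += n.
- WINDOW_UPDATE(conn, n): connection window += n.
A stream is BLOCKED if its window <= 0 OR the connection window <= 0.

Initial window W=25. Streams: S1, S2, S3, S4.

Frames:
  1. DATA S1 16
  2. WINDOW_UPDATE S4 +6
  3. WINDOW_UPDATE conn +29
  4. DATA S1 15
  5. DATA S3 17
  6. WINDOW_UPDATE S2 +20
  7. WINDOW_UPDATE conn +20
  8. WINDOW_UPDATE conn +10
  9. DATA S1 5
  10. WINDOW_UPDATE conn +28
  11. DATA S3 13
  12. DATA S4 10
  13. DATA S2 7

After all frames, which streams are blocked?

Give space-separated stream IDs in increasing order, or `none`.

Answer: S1 S3

Derivation:
Op 1: conn=9 S1=9 S2=25 S3=25 S4=25 blocked=[]
Op 2: conn=9 S1=9 S2=25 S3=25 S4=31 blocked=[]
Op 3: conn=38 S1=9 S2=25 S3=25 S4=31 blocked=[]
Op 4: conn=23 S1=-6 S2=25 S3=25 S4=31 blocked=[1]
Op 5: conn=6 S1=-6 S2=25 S3=8 S4=31 blocked=[1]
Op 6: conn=6 S1=-6 S2=45 S3=8 S4=31 blocked=[1]
Op 7: conn=26 S1=-6 S2=45 S3=8 S4=31 blocked=[1]
Op 8: conn=36 S1=-6 S2=45 S3=8 S4=31 blocked=[1]
Op 9: conn=31 S1=-11 S2=45 S3=8 S4=31 blocked=[1]
Op 10: conn=59 S1=-11 S2=45 S3=8 S4=31 blocked=[1]
Op 11: conn=46 S1=-11 S2=45 S3=-5 S4=31 blocked=[1, 3]
Op 12: conn=36 S1=-11 S2=45 S3=-5 S4=21 blocked=[1, 3]
Op 13: conn=29 S1=-11 S2=38 S3=-5 S4=21 blocked=[1, 3]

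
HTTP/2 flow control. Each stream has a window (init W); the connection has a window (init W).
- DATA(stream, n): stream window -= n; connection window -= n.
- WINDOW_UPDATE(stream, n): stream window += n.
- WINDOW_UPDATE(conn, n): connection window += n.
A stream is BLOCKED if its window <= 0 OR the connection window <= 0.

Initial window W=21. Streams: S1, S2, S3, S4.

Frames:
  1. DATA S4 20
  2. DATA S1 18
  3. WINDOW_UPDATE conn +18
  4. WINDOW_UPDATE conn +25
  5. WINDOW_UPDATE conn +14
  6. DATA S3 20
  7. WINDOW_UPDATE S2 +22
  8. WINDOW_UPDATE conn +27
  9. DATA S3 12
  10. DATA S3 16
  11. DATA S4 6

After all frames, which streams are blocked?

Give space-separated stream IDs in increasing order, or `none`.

Op 1: conn=1 S1=21 S2=21 S3=21 S4=1 blocked=[]
Op 2: conn=-17 S1=3 S2=21 S3=21 S4=1 blocked=[1, 2, 3, 4]
Op 3: conn=1 S1=3 S2=21 S3=21 S4=1 blocked=[]
Op 4: conn=26 S1=3 S2=21 S3=21 S4=1 blocked=[]
Op 5: conn=40 S1=3 S2=21 S3=21 S4=1 blocked=[]
Op 6: conn=20 S1=3 S2=21 S3=1 S4=1 blocked=[]
Op 7: conn=20 S1=3 S2=43 S3=1 S4=1 blocked=[]
Op 8: conn=47 S1=3 S2=43 S3=1 S4=1 blocked=[]
Op 9: conn=35 S1=3 S2=43 S3=-11 S4=1 blocked=[3]
Op 10: conn=19 S1=3 S2=43 S3=-27 S4=1 blocked=[3]
Op 11: conn=13 S1=3 S2=43 S3=-27 S4=-5 blocked=[3, 4]

Answer: S3 S4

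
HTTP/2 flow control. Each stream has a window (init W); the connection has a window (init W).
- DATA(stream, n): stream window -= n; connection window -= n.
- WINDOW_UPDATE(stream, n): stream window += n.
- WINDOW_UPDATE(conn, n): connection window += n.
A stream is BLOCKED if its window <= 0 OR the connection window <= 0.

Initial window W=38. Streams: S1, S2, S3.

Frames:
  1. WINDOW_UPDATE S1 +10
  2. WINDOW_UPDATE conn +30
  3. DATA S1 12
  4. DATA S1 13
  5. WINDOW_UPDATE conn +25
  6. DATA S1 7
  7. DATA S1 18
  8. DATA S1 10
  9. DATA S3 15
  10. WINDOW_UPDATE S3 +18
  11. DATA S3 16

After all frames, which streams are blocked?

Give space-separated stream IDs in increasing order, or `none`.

Answer: S1

Derivation:
Op 1: conn=38 S1=48 S2=38 S3=38 blocked=[]
Op 2: conn=68 S1=48 S2=38 S3=38 blocked=[]
Op 3: conn=56 S1=36 S2=38 S3=38 blocked=[]
Op 4: conn=43 S1=23 S2=38 S3=38 blocked=[]
Op 5: conn=68 S1=23 S2=38 S3=38 blocked=[]
Op 6: conn=61 S1=16 S2=38 S3=38 blocked=[]
Op 7: conn=43 S1=-2 S2=38 S3=38 blocked=[1]
Op 8: conn=33 S1=-12 S2=38 S3=38 blocked=[1]
Op 9: conn=18 S1=-12 S2=38 S3=23 blocked=[1]
Op 10: conn=18 S1=-12 S2=38 S3=41 blocked=[1]
Op 11: conn=2 S1=-12 S2=38 S3=25 blocked=[1]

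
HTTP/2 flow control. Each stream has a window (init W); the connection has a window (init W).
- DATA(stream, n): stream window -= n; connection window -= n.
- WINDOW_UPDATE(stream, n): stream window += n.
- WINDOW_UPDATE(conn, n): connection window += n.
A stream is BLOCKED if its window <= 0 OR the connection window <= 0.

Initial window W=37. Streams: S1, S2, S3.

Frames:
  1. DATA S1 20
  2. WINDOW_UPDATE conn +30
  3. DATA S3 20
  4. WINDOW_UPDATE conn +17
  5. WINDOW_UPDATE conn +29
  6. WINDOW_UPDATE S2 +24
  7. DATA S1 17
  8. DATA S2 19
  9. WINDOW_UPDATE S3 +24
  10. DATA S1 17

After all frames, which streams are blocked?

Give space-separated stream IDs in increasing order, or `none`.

Answer: S1

Derivation:
Op 1: conn=17 S1=17 S2=37 S3=37 blocked=[]
Op 2: conn=47 S1=17 S2=37 S3=37 blocked=[]
Op 3: conn=27 S1=17 S2=37 S3=17 blocked=[]
Op 4: conn=44 S1=17 S2=37 S3=17 blocked=[]
Op 5: conn=73 S1=17 S2=37 S3=17 blocked=[]
Op 6: conn=73 S1=17 S2=61 S3=17 blocked=[]
Op 7: conn=56 S1=0 S2=61 S3=17 blocked=[1]
Op 8: conn=37 S1=0 S2=42 S3=17 blocked=[1]
Op 9: conn=37 S1=0 S2=42 S3=41 blocked=[1]
Op 10: conn=20 S1=-17 S2=42 S3=41 blocked=[1]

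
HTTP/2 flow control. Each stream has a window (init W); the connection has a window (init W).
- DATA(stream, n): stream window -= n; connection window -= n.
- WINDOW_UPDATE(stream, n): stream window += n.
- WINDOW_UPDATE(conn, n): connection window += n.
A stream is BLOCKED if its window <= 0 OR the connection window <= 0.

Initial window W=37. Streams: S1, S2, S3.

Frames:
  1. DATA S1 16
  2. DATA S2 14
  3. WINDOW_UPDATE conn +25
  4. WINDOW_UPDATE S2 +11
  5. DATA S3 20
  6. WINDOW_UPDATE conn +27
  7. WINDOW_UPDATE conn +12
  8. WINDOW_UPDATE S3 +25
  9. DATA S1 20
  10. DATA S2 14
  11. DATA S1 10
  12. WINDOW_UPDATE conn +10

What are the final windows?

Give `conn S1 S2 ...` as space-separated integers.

Answer: 17 -9 20 42

Derivation:
Op 1: conn=21 S1=21 S2=37 S3=37 blocked=[]
Op 2: conn=7 S1=21 S2=23 S3=37 blocked=[]
Op 3: conn=32 S1=21 S2=23 S3=37 blocked=[]
Op 4: conn=32 S1=21 S2=34 S3=37 blocked=[]
Op 5: conn=12 S1=21 S2=34 S3=17 blocked=[]
Op 6: conn=39 S1=21 S2=34 S3=17 blocked=[]
Op 7: conn=51 S1=21 S2=34 S3=17 blocked=[]
Op 8: conn=51 S1=21 S2=34 S3=42 blocked=[]
Op 9: conn=31 S1=1 S2=34 S3=42 blocked=[]
Op 10: conn=17 S1=1 S2=20 S3=42 blocked=[]
Op 11: conn=7 S1=-9 S2=20 S3=42 blocked=[1]
Op 12: conn=17 S1=-9 S2=20 S3=42 blocked=[1]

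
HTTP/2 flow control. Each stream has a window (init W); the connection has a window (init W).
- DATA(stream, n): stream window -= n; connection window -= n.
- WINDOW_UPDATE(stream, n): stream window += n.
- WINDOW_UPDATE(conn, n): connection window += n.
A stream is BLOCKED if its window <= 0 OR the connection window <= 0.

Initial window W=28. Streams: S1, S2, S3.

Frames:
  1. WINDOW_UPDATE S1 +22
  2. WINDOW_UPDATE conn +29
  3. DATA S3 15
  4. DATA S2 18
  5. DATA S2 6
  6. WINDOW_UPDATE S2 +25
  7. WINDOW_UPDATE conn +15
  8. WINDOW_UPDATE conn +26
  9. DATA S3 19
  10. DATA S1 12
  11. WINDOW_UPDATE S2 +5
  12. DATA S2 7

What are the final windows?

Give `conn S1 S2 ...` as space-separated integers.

Answer: 21 38 27 -6

Derivation:
Op 1: conn=28 S1=50 S2=28 S3=28 blocked=[]
Op 2: conn=57 S1=50 S2=28 S3=28 blocked=[]
Op 3: conn=42 S1=50 S2=28 S3=13 blocked=[]
Op 4: conn=24 S1=50 S2=10 S3=13 blocked=[]
Op 5: conn=18 S1=50 S2=4 S3=13 blocked=[]
Op 6: conn=18 S1=50 S2=29 S3=13 blocked=[]
Op 7: conn=33 S1=50 S2=29 S3=13 blocked=[]
Op 8: conn=59 S1=50 S2=29 S3=13 blocked=[]
Op 9: conn=40 S1=50 S2=29 S3=-6 blocked=[3]
Op 10: conn=28 S1=38 S2=29 S3=-6 blocked=[3]
Op 11: conn=28 S1=38 S2=34 S3=-6 blocked=[3]
Op 12: conn=21 S1=38 S2=27 S3=-6 blocked=[3]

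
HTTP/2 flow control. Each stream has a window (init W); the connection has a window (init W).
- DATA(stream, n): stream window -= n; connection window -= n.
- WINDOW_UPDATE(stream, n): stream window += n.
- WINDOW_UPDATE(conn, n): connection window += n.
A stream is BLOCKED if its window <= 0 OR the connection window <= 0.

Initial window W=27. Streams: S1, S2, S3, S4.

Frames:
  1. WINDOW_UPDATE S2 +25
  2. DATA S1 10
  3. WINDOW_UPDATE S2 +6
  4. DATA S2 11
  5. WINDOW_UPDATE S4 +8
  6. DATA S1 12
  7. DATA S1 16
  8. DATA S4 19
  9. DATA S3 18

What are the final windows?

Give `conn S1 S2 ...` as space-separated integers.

Answer: -59 -11 47 9 16

Derivation:
Op 1: conn=27 S1=27 S2=52 S3=27 S4=27 blocked=[]
Op 2: conn=17 S1=17 S2=52 S3=27 S4=27 blocked=[]
Op 3: conn=17 S1=17 S2=58 S3=27 S4=27 blocked=[]
Op 4: conn=6 S1=17 S2=47 S3=27 S4=27 blocked=[]
Op 5: conn=6 S1=17 S2=47 S3=27 S4=35 blocked=[]
Op 6: conn=-6 S1=5 S2=47 S3=27 S4=35 blocked=[1, 2, 3, 4]
Op 7: conn=-22 S1=-11 S2=47 S3=27 S4=35 blocked=[1, 2, 3, 4]
Op 8: conn=-41 S1=-11 S2=47 S3=27 S4=16 blocked=[1, 2, 3, 4]
Op 9: conn=-59 S1=-11 S2=47 S3=9 S4=16 blocked=[1, 2, 3, 4]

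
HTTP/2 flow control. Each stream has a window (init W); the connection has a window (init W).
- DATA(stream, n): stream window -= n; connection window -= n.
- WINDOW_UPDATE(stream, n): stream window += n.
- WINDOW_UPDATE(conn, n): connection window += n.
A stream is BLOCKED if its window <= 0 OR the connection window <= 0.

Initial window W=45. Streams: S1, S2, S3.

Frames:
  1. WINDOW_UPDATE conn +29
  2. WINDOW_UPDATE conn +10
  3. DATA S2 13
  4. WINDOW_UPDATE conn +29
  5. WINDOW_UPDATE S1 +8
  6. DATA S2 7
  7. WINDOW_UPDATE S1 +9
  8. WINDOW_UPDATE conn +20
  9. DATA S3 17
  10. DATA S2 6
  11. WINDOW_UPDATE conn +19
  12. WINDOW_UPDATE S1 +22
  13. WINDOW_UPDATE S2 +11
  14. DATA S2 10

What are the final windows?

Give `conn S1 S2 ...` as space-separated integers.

Answer: 99 84 20 28

Derivation:
Op 1: conn=74 S1=45 S2=45 S3=45 blocked=[]
Op 2: conn=84 S1=45 S2=45 S3=45 blocked=[]
Op 3: conn=71 S1=45 S2=32 S3=45 blocked=[]
Op 4: conn=100 S1=45 S2=32 S3=45 blocked=[]
Op 5: conn=100 S1=53 S2=32 S3=45 blocked=[]
Op 6: conn=93 S1=53 S2=25 S3=45 blocked=[]
Op 7: conn=93 S1=62 S2=25 S3=45 blocked=[]
Op 8: conn=113 S1=62 S2=25 S3=45 blocked=[]
Op 9: conn=96 S1=62 S2=25 S3=28 blocked=[]
Op 10: conn=90 S1=62 S2=19 S3=28 blocked=[]
Op 11: conn=109 S1=62 S2=19 S3=28 blocked=[]
Op 12: conn=109 S1=84 S2=19 S3=28 blocked=[]
Op 13: conn=109 S1=84 S2=30 S3=28 blocked=[]
Op 14: conn=99 S1=84 S2=20 S3=28 blocked=[]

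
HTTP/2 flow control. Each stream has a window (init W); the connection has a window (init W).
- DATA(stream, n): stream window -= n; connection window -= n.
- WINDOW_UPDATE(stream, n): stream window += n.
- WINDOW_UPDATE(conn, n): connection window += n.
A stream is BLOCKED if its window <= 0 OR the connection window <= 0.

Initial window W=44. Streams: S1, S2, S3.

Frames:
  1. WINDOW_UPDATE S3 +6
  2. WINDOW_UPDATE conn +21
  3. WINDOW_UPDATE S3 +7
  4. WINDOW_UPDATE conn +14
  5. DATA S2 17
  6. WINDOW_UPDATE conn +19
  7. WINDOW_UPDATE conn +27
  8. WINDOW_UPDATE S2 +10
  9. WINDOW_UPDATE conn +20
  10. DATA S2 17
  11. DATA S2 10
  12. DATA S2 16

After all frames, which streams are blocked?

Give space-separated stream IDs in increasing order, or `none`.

Op 1: conn=44 S1=44 S2=44 S3=50 blocked=[]
Op 2: conn=65 S1=44 S2=44 S3=50 blocked=[]
Op 3: conn=65 S1=44 S2=44 S3=57 blocked=[]
Op 4: conn=79 S1=44 S2=44 S3=57 blocked=[]
Op 5: conn=62 S1=44 S2=27 S3=57 blocked=[]
Op 6: conn=81 S1=44 S2=27 S3=57 blocked=[]
Op 7: conn=108 S1=44 S2=27 S3=57 blocked=[]
Op 8: conn=108 S1=44 S2=37 S3=57 blocked=[]
Op 9: conn=128 S1=44 S2=37 S3=57 blocked=[]
Op 10: conn=111 S1=44 S2=20 S3=57 blocked=[]
Op 11: conn=101 S1=44 S2=10 S3=57 blocked=[]
Op 12: conn=85 S1=44 S2=-6 S3=57 blocked=[2]

Answer: S2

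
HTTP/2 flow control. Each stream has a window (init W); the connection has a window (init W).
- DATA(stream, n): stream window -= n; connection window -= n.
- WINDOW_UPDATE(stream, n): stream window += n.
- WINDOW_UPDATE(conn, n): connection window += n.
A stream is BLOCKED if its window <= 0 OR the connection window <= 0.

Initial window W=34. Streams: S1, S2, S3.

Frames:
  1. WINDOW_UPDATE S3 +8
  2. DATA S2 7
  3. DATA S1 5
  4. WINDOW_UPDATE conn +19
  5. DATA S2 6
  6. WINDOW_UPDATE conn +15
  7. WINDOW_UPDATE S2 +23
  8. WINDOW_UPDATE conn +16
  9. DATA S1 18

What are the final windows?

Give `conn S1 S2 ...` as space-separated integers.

Op 1: conn=34 S1=34 S2=34 S3=42 blocked=[]
Op 2: conn=27 S1=34 S2=27 S3=42 blocked=[]
Op 3: conn=22 S1=29 S2=27 S3=42 blocked=[]
Op 4: conn=41 S1=29 S2=27 S3=42 blocked=[]
Op 5: conn=35 S1=29 S2=21 S3=42 blocked=[]
Op 6: conn=50 S1=29 S2=21 S3=42 blocked=[]
Op 7: conn=50 S1=29 S2=44 S3=42 blocked=[]
Op 8: conn=66 S1=29 S2=44 S3=42 blocked=[]
Op 9: conn=48 S1=11 S2=44 S3=42 blocked=[]

Answer: 48 11 44 42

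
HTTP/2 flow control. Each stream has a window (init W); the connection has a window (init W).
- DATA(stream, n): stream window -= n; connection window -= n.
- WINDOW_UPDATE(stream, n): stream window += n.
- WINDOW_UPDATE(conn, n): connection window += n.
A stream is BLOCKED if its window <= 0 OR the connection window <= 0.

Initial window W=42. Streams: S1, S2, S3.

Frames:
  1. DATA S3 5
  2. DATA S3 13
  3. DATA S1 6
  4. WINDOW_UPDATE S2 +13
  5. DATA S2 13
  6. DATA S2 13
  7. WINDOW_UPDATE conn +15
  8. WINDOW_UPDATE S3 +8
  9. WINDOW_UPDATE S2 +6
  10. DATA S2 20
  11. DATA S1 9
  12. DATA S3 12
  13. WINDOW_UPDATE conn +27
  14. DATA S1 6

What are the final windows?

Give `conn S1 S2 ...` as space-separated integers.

Answer: -13 21 15 20

Derivation:
Op 1: conn=37 S1=42 S2=42 S3=37 blocked=[]
Op 2: conn=24 S1=42 S2=42 S3=24 blocked=[]
Op 3: conn=18 S1=36 S2=42 S3=24 blocked=[]
Op 4: conn=18 S1=36 S2=55 S3=24 blocked=[]
Op 5: conn=5 S1=36 S2=42 S3=24 blocked=[]
Op 6: conn=-8 S1=36 S2=29 S3=24 blocked=[1, 2, 3]
Op 7: conn=7 S1=36 S2=29 S3=24 blocked=[]
Op 8: conn=7 S1=36 S2=29 S3=32 blocked=[]
Op 9: conn=7 S1=36 S2=35 S3=32 blocked=[]
Op 10: conn=-13 S1=36 S2=15 S3=32 blocked=[1, 2, 3]
Op 11: conn=-22 S1=27 S2=15 S3=32 blocked=[1, 2, 3]
Op 12: conn=-34 S1=27 S2=15 S3=20 blocked=[1, 2, 3]
Op 13: conn=-7 S1=27 S2=15 S3=20 blocked=[1, 2, 3]
Op 14: conn=-13 S1=21 S2=15 S3=20 blocked=[1, 2, 3]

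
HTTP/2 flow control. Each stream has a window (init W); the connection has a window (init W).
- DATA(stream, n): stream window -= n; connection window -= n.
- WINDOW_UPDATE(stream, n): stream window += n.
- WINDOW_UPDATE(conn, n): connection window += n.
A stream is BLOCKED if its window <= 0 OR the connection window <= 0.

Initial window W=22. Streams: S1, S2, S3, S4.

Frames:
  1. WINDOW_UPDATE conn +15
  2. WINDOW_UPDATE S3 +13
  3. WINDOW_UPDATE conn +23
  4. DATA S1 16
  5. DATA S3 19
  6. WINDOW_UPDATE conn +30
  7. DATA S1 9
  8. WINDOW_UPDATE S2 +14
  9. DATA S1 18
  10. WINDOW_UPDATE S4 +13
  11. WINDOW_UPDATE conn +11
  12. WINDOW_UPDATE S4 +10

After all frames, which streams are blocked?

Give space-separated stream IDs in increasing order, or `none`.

Op 1: conn=37 S1=22 S2=22 S3=22 S4=22 blocked=[]
Op 2: conn=37 S1=22 S2=22 S3=35 S4=22 blocked=[]
Op 3: conn=60 S1=22 S2=22 S3=35 S4=22 blocked=[]
Op 4: conn=44 S1=6 S2=22 S3=35 S4=22 blocked=[]
Op 5: conn=25 S1=6 S2=22 S3=16 S4=22 blocked=[]
Op 6: conn=55 S1=6 S2=22 S3=16 S4=22 blocked=[]
Op 7: conn=46 S1=-3 S2=22 S3=16 S4=22 blocked=[1]
Op 8: conn=46 S1=-3 S2=36 S3=16 S4=22 blocked=[1]
Op 9: conn=28 S1=-21 S2=36 S3=16 S4=22 blocked=[1]
Op 10: conn=28 S1=-21 S2=36 S3=16 S4=35 blocked=[1]
Op 11: conn=39 S1=-21 S2=36 S3=16 S4=35 blocked=[1]
Op 12: conn=39 S1=-21 S2=36 S3=16 S4=45 blocked=[1]

Answer: S1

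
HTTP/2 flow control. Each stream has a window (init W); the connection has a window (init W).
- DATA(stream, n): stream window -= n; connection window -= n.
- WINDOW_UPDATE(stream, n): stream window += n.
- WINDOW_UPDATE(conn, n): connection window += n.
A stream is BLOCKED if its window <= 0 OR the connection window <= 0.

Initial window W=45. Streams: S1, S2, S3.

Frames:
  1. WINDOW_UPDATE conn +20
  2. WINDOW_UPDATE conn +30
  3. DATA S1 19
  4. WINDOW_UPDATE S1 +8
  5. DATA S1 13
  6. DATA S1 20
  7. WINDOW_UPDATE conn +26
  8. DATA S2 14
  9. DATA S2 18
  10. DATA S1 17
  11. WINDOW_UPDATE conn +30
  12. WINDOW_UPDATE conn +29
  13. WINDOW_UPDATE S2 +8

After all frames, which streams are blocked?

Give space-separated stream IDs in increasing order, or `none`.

Answer: S1

Derivation:
Op 1: conn=65 S1=45 S2=45 S3=45 blocked=[]
Op 2: conn=95 S1=45 S2=45 S3=45 blocked=[]
Op 3: conn=76 S1=26 S2=45 S3=45 blocked=[]
Op 4: conn=76 S1=34 S2=45 S3=45 blocked=[]
Op 5: conn=63 S1=21 S2=45 S3=45 blocked=[]
Op 6: conn=43 S1=1 S2=45 S3=45 blocked=[]
Op 7: conn=69 S1=1 S2=45 S3=45 blocked=[]
Op 8: conn=55 S1=1 S2=31 S3=45 blocked=[]
Op 9: conn=37 S1=1 S2=13 S3=45 blocked=[]
Op 10: conn=20 S1=-16 S2=13 S3=45 blocked=[1]
Op 11: conn=50 S1=-16 S2=13 S3=45 blocked=[1]
Op 12: conn=79 S1=-16 S2=13 S3=45 blocked=[1]
Op 13: conn=79 S1=-16 S2=21 S3=45 blocked=[1]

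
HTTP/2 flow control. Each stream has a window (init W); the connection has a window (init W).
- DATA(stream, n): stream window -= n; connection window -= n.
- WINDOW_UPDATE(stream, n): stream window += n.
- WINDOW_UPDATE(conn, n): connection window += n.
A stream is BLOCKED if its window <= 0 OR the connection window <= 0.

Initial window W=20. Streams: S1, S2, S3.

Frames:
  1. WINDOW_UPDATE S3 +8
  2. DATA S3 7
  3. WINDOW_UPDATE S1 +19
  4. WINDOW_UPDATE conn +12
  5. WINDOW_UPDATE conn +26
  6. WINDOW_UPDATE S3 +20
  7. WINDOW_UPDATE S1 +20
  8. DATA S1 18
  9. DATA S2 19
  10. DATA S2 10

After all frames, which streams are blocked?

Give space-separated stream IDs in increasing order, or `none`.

Answer: S2

Derivation:
Op 1: conn=20 S1=20 S2=20 S3=28 blocked=[]
Op 2: conn=13 S1=20 S2=20 S3=21 blocked=[]
Op 3: conn=13 S1=39 S2=20 S3=21 blocked=[]
Op 4: conn=25 S1=39 S2=20 S3=21 blocked=[]
Op 5: conn=51 S1=39 S2=20 S3=21 blocked=[]
Op 6: conn=51 S1=39 S2=20 S3=41 blocked=[]
Op 7: conn=51 S1=59 S2=20 S3=41 blocked=[]
Op 8: conn=33 S1=41 S2=20 S3=41 blocked=[]
Op 9: conn=14 S1=41 S2=1 S3=41 blocked=[]
Op 10: conn=4 S1=41 S2=-9 S3=41 blocked=[2]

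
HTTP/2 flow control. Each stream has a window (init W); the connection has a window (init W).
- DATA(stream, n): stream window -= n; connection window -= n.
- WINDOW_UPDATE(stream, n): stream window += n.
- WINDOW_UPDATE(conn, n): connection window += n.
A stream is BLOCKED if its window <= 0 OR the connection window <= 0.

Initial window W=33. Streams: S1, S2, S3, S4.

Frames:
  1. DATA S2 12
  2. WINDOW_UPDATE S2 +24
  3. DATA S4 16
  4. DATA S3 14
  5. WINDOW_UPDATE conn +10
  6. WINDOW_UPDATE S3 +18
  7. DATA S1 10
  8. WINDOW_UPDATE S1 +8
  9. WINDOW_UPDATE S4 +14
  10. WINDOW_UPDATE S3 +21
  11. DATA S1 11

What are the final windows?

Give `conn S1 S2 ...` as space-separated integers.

Op 1: conn=21 S1=33 S2=21 S3=33 S4=33 blocked=[]
Op 2: conn=21 S1=33 S2=45 S3=33 S4=33 blocked=[]
Op 3: conn=5 S1=33 S2=45 S3=33 S4=17 blocked=[]
Op 4: conn=-9 S1=33 S2=45 S3=19 S4=17 blocked=[1, 2, 3, 4]
Op 5: conn=1 S1=33 S2=45 S3=19 S4=17 blocked=[]
Op 6: conn=1 S1=33 S2=45 S3=37 S4=17 blocked=[]
Op 7: conn=-9 S1=23 S2=45 S3=37 S4=17 blocked=[1, 2, 3, 4]
Op 8: conn=-9 S1=31 S2=45 S3=37 S4=17 blocked=[1, 2, 3, 4]
Op 9: conn=-9 S1=31 S2=45 S3=37 S4=31 blocked=[1, 2, 3, 4]
Op 10: conn=-9 S1=31 S2=45 S3=58 S4=31 blocked=[1, 2, 3, 4]
Op 11: conn=-20 S1=20 S2=45 S3=58 S4=31 blocked=[1, 2, 3, 4]

Answer: -20 20 45 58 31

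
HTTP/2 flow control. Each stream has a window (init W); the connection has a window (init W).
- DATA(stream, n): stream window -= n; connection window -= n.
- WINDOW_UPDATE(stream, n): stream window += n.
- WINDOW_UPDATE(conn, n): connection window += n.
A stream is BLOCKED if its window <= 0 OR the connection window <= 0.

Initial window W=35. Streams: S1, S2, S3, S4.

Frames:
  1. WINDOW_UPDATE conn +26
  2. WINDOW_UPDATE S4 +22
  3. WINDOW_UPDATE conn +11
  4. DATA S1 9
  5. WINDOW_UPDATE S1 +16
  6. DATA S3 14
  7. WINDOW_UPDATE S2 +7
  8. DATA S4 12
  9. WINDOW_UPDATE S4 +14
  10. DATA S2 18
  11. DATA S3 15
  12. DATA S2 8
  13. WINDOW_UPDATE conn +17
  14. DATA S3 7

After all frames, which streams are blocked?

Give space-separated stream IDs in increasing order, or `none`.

Op 1: conn=61 S1=35 S2=35 S3=35 S4=35 blocked=[]
Op 2: conn=61 S1=35 S2=35 S3=35 S4=57 blocked=[]
Op 3: conn=72 S1=35 S2=35 S3=35 S4=57 blocked=[]
Op 4: conn=63 S1=26 S2=35 S3=35 S4=57 blocked=[]
Op 5: conn=63 S1=42 S2=35 S3=35 S4=57 blocked=[]
Op 6: conn=49 S1=42 S2=35 S3=21 S4=57 blocked=[]
Op 7: conn=49 S1=42 S2=42 S3=21 S4=57 blocked=[]
Op 8: conn=37 S1=42 S2=42 S3=21 S4=45 blocked=[]
Op 9: conn=37 S1=42 S2=42 S3=21 S4=59 blocked=[]
Op 10: conn=19 S1=42 S2=24 S3=21 S4=59 blocked=[]
Op 11: conn=4 S1=42 S2=24 S3=6 S4=59 blocked=[]
Op 12: conn=-4 S1=42 S2=16 S3=6 S4=59 blocked=[1, 2, 3, 4]
Op 13: conn=13 S1=42 S2=16 S3=6 S4=59 blocked=[]
Op 14: conn=6 S1=42 S2=16 S3=-1 S4=59 blocked=[3]

Answer: S3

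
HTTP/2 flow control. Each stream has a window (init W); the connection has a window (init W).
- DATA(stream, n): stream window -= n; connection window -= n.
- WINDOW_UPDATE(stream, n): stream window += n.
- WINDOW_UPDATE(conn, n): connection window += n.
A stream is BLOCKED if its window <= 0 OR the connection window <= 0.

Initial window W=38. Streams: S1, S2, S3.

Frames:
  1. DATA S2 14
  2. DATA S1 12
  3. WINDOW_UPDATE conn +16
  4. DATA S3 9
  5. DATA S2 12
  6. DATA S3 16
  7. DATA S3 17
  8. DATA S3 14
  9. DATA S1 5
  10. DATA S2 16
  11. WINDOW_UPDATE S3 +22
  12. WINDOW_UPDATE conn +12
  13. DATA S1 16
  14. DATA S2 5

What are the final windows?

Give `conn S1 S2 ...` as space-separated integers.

Answer: -70 5 -9 4

Derivation:
Op 1: conn=24 S1=38 S2=24 S3=38 blocked=[]
Op 2: conn=12 S1=26 S2=24 S3=38 blocked=[]
Op 3: conn=28 S1=26 S2=24 S3=38 blocked=[]
Op 4: conn=19 S1=26 S2=24 S3=29 blocked=[]
Op 5: conn=7 S1=26 S2=12 S3=29 blocked=[]
Op 6: conn=-9 S1=26 S2=12 S3=13 blocked=[1, 2, 3]
Op 7: conn=-26 S1=26 S2=12 S3=-4 blocked=[1, 2, 3]
Op 8: conn=-40 S1=26 S2=12 S3=-18 blocked=[1, 2, 3]
Op 9: conn=-45 S1=21 S2=12 S3=-18 blocked=[1, 2, 3]
Op 10: conn=-61 S1=21 S2=-4 S3=-18 blocked=[1, 2, 3]
Op 11: conn=-61 S1=21 S2=-4 S3=4 blocked=[1, 2, 3]
Op 12: conn=-49 S1=21 S2=-4 S3=4 blocked=[1, 2, 3]
Op 13: conn=-65 S1=5 S2=-4 S3=4 blocked=[1, 2, 3]
Op 14: conn=-70 S1=5 S2=-9 S3=4 blocked=[1, 2, 3]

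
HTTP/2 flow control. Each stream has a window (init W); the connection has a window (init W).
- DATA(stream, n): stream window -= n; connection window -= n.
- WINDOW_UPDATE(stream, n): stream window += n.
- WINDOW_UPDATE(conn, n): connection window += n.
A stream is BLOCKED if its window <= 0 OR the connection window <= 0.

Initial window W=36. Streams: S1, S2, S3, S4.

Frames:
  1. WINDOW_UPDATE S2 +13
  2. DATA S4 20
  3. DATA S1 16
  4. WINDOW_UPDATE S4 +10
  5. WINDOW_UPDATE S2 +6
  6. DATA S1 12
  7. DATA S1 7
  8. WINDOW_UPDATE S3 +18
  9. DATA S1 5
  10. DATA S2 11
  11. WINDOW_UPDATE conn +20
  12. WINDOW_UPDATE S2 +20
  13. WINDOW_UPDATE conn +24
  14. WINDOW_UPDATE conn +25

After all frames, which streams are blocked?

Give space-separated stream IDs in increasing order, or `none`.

Answer: S1

Derivation:
Op 1: conn=36 S1=36 S2=49 S3=36 S4=36 blocked=[]
Op 2: conn=16 S1=36 S2=49 S3=36 S4=16 blocked=[]
Op 3: conn=0 S1=20 S2=49 S3=36 S4=16 blocked=[1, 2, 3, 4]
Op 4: conn=0 S1=20 S2=49 S3=36 S4=26 blocked=[1, 2, 3, 4]
Op 5: conn=0 S1=20 S2=55 S3=36 S4=26 blocked=[1, 2, 3, 4]
Op 6: conn=-12 S1=8 S2=55 S3=36 S4=26 blocked=[1, 2, 3, 4]
Op 7: conn=-19 S1=1 S2=55 S3=36 S4=26 blocked=[1, 2, 3, 4]
Op 8: conn=-19 S1=1 S2=55 S3=54 S4=26 blocked=[1, 2, 3, 4]
Op 9: conn=-24 S1=-4 S2=55 S3=54 S4=26 blocked=[1, 2, 3, 4]
Op 10: conn=-35 S1=-4 S2=44 S3=54 S4=26 blocked=[1, 2, 3, 4]
Op 11: conn=-15 S1=-4 S2=44 S3=54 S4=26 blocked=[1, 2, 3, 4]
Op 12: conn=-15 S1=-4 S2=64 S3=54 S4=26 blocked=[1, 2, 3, 4]
Op 13: conn=9 S1=-4 S2=64 S3=54 S4=26 blocked=[1]
Op 14: conn=34 S1=-4 S2=64 S3=54 S4=26 blocked=[1]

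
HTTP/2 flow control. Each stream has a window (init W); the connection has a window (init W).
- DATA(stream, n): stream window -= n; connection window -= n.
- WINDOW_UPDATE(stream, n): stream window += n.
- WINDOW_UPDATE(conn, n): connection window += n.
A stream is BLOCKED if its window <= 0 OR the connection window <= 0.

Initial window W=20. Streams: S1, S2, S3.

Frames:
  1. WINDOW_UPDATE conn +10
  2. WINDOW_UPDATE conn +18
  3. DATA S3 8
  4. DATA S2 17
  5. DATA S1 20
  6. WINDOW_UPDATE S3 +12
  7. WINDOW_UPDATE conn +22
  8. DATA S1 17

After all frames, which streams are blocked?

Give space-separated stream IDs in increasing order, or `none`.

Answer: S1

Derivation:
Op 1: conn=30 S1=20 S2=20 S3=20 blocked=[]
Op 2: conn=48 S1=20 S2=20 S3=20 blocked=[]
Op 3: conn=40 S1=20 S2=20 S3=12 blocked=[]
Op 4: conn=23 S1=20 S2=3 S3=12 blocked=[]
Op 5: conn=3 S1=0 S2=3 S3=12 blocked=[1]
Op 6: conn=3 S1=0 S2=3 S3=24 blocked=[1]
Op 7: conn=25 S1=0 S2=3 S3=24 blocked=[1]
Op 8: conn=8 S1=-17 S2=3 S3=24 blocked=[1]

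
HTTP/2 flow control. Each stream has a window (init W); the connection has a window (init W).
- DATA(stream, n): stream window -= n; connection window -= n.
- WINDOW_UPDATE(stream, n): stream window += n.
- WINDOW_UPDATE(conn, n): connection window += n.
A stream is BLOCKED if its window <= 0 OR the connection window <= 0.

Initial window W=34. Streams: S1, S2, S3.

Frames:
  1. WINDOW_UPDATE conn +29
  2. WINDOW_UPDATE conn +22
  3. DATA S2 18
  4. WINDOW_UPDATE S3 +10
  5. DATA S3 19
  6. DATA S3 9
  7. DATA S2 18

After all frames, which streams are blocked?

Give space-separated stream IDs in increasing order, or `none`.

Answer: S2

Derivation:
Op 1: conn=63 S1=34 S2=34 S3=34 blocked=[]
Op 2: conn=85 S1=34 S2=34 S3=34 blocked=[]
Op 3: conn=67 S1=34 S2=16 S3=34 blocked=[]
Op 4: conn=67 S1=34 S2=16 S3=44 blocked=[]
Op 5: conn=48 S1=34 S2=16 S3=25 blocked=[]
Op 6: conn=39 S1=34 S2=16 S3=16 blocked=[]
Op 7: conn=21 S1=34 S2=-2 S3=16 blocked=[2]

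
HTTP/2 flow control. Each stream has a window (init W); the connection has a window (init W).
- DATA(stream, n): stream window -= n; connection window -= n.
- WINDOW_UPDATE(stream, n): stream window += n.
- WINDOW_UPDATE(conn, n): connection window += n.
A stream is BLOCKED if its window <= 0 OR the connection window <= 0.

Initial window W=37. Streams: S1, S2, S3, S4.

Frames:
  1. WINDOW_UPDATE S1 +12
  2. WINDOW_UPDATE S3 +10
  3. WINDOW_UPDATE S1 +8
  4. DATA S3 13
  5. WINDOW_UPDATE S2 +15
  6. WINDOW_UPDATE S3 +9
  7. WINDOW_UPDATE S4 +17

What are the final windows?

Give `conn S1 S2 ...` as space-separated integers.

Op 1: conn=37 S1=49 S2=37 S3=37 S4=37 blocked=[]
Op 2: conn=37 S1=49 S2=37 S3=47 S4=37 blocked=[]
Op 3: conn=37 S1=57 S2=37 S3=47 S4=37 blocked=[]
Op 4: conn=24 S1=57 S2=37 S3=34 S4=37 blocked=[]
Op 5: conn=24 S1=57 S2=52 S3=34 S4=37 blocked=[]
Op 6: conn=24 S1=57 S2=52 S3=43 S4=37 blocked=[]
Op 7: conn=24 S1=57 S2=52 S3=43 S4=54 blocked=[]

Answer: 24 57 52 43 54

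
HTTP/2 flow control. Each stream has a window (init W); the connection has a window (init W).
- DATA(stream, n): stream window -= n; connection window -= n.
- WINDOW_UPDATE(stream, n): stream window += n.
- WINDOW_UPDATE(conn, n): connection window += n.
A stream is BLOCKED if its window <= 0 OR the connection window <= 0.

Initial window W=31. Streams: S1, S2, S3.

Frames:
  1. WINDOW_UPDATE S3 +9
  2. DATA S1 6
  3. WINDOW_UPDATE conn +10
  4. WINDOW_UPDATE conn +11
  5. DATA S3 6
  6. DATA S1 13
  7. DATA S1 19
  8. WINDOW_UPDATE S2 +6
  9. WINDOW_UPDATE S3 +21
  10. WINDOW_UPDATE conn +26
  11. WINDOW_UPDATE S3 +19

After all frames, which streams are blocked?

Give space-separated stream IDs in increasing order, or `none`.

Op 1: conn=31 S1=31 S2=31 S3=40 blocked=[]
Op 2: conn=25 S1=25 S2=31 S3=40 blocked=[]
Op 3: conn=35 S1=25 S2=31 S3=40 blocked=[]
Op 4: conn=46 S1=25 S2=31 S3=40 blocked=[]
Op 5: conn=40 S1=25 S2=31 S3=34 blocked=[]
Op 6: conn=27 S1=12 S2=31 S3=34 blocked=[]
Op 7: conn=8 S1=-7 S2=31 S3=34 blocked=[1]
Op 8: conn=8 S1=-7 S2=37 S3=34 blocked=[1]
Op 9: conn=8 S1=-7 S2=37 S3=55 blocked=[1]
Op 10: conn=34 S1=-7 S2=37 S3=55 blocked=[1]
Op 11: conn=34 S1=-7 S2=37 S3=74 blocked=[1]

Answer: S1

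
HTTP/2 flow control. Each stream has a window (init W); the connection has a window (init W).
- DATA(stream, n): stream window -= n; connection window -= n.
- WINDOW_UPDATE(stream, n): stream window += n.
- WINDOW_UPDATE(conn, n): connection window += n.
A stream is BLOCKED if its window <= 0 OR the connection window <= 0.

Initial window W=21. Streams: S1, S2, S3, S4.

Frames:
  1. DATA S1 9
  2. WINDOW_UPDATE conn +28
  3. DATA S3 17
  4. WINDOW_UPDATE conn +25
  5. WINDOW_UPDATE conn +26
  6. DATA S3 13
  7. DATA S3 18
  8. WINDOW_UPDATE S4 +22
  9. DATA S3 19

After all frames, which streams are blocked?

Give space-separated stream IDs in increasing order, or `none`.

Answer: S3

Derivation:
Op 1: conn=12 S1=12 S2=21 S3=21 S4=21 blocked=[]
Op 2: conn=40 S1=12 S2=21 S3=21 S4=21 blocked=[]
Op 3: conn=23 S1=12 S2=21 S3=4 S4=21 blocked=[]
Op 4: conn=48 S1=12 S2=21 S3=4 S4=21 blocked=[]
Op 5: conn=74 S1=12 S2=21 S3=4 S4=21 blocked=[]
Op 6: conn=61 S1=12 S2=21 S3=-9 S4=21 blocked=[3]
Op 7: conn=43 S1=12 S2=21 S3=-27 S4=21 blocked=[3]
Op 8: conn=43 S1=12 S2=21 S3=-27 S4=43 blocked=[3]
Op 9: conn=24 S1=12 S2=21 S3=-46 S4=43 blocked=[3]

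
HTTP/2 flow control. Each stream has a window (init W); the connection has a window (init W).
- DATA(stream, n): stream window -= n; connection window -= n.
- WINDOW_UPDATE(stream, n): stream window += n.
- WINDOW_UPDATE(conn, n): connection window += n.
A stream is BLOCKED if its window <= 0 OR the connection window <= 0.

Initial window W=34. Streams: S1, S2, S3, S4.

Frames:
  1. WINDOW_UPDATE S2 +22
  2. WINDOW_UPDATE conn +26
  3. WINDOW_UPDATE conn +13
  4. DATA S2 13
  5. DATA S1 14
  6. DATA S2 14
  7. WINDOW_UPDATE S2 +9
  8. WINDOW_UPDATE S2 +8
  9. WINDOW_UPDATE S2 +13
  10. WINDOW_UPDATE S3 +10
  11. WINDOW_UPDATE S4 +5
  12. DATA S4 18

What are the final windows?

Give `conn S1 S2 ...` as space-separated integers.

Op 1: conn=34 S1=34 S2=56 S3=34 S4=34 blocked=[]
Op 2: conn=60 S1=34 S2=56 S3=34 S4=34 blocked=[]
Op 3: conn=73 S1=34 S2=56 S3=34 S4=34 blocked=[]
Op 4: conn=60 S1=34 S2=43 S3=34 S4=34 blocked=[]
Op 5: conn=46 S1=20 S2=43 S3=34 S4=34 blocked=[]
Op 6: conn=32 S1=20 S2=29 S3=34 S4=34 blocked=[]
Op 7: conn=32 S1=20 S2=38 S3=34 S4=34 blocked=[]
Op 8: conn=32 S1=20 S2=46 S3=34 S4=34 blocked=[]
Op 9: conn=32 S1=20 S2=59 S3=34 S4=34 blocked=[]
Op 10: conn=32 S1=20 S2=59 S3=44 S4=34 blocked=[]
Op 11: conn=32 S1=20 S2=59 S3=44 S4=39 blocked=[]
Op 12: conn=14 S1=20 S2=59 S3=44 S4=21 blocked=[]

Answer: 14 20 59 44 21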